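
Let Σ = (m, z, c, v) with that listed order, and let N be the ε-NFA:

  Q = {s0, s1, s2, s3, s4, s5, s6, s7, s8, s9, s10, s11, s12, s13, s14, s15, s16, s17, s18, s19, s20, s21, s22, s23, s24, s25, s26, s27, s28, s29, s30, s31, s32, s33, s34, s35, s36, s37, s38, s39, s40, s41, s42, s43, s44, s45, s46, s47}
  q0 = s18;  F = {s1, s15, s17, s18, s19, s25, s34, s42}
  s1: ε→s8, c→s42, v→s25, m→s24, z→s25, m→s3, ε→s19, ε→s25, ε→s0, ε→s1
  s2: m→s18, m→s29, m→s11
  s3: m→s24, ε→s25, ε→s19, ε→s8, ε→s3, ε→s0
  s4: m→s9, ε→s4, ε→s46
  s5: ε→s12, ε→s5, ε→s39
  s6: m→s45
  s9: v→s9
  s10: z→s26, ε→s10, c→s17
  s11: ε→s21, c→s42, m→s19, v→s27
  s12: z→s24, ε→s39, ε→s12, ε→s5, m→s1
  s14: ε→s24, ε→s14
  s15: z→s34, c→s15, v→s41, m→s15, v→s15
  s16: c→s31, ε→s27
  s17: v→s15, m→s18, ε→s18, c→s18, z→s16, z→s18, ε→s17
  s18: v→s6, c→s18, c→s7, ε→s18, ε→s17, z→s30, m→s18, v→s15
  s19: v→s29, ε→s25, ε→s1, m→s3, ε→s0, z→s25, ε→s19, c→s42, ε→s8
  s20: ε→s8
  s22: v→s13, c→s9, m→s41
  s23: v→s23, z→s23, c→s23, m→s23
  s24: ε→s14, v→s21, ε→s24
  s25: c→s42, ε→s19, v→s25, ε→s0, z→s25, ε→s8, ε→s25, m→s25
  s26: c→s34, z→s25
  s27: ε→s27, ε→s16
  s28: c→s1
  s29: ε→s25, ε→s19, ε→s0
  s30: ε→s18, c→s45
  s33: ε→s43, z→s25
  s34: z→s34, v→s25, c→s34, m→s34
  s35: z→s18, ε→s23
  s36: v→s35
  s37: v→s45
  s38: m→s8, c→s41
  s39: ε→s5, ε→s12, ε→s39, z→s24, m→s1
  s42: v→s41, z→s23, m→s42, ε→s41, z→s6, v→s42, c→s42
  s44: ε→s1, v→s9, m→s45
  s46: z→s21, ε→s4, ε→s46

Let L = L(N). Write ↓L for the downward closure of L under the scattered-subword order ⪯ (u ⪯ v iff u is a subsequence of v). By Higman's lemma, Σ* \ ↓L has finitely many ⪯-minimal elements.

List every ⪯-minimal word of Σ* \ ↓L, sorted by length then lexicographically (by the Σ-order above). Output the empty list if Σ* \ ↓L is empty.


|Q|=48, |F|=8, |δ|=131 (54 ε).
min D↑ (6 st, q0=0, F={5}): 0:m→0,z→0,c→0,v→1 1:m→1,z→2,c→1,v→1 2:m→2,z→2,c→2,v→3 3:m→3,z→3,c→4,v→3 4:m→4,z→5,c→4,v→4 5:m→5,z→5,c→5,v→5 (ε-aug+det+¬).
'vzvcz': run [24, 17, 16, 15, 5, 3] end={s23,s45,s6} — reject; 5/5 deletions ∈↓L.
1 obstructions.

A = [vzvcz].


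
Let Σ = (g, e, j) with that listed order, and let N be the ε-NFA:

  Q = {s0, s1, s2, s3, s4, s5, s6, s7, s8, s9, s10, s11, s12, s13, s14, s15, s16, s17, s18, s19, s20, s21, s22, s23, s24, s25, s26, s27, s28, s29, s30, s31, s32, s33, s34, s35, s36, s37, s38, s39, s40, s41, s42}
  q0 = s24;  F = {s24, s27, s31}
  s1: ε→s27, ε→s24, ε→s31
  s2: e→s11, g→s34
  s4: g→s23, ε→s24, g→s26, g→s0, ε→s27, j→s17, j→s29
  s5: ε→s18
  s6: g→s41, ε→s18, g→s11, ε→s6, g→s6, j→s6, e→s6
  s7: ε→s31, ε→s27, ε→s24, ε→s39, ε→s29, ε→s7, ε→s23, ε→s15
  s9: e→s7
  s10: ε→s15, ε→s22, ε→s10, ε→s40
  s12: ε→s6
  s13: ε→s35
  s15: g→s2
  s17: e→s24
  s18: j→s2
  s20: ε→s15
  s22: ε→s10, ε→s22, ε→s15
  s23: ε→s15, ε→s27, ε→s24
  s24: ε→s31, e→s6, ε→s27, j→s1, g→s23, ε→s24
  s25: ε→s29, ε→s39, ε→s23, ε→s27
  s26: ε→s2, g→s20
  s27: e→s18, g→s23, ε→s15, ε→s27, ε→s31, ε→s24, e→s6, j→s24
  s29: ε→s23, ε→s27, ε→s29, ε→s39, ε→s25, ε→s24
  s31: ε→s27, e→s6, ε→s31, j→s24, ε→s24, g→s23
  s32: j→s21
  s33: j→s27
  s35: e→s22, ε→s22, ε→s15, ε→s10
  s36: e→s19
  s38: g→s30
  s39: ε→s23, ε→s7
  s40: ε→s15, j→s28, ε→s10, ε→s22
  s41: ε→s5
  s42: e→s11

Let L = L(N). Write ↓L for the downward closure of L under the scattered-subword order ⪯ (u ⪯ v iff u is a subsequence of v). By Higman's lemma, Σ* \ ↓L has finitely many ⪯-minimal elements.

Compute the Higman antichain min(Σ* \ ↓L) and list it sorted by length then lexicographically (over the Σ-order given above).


|Q|=43, |F|=3, |δ|=93 (59 ε).
min D↑ (2 st, q0=0, F={1}): 0:g→0,e→1,j→0 1:g→1,e→1,j→1 [Hopcroft].
'e': |S_i|=[13, 7] end={s11,s18,s2,s34,s41,s5,s6} ∉↓L; 1/1 del acc.
1 words, ⪯-incomp.

A = [e].


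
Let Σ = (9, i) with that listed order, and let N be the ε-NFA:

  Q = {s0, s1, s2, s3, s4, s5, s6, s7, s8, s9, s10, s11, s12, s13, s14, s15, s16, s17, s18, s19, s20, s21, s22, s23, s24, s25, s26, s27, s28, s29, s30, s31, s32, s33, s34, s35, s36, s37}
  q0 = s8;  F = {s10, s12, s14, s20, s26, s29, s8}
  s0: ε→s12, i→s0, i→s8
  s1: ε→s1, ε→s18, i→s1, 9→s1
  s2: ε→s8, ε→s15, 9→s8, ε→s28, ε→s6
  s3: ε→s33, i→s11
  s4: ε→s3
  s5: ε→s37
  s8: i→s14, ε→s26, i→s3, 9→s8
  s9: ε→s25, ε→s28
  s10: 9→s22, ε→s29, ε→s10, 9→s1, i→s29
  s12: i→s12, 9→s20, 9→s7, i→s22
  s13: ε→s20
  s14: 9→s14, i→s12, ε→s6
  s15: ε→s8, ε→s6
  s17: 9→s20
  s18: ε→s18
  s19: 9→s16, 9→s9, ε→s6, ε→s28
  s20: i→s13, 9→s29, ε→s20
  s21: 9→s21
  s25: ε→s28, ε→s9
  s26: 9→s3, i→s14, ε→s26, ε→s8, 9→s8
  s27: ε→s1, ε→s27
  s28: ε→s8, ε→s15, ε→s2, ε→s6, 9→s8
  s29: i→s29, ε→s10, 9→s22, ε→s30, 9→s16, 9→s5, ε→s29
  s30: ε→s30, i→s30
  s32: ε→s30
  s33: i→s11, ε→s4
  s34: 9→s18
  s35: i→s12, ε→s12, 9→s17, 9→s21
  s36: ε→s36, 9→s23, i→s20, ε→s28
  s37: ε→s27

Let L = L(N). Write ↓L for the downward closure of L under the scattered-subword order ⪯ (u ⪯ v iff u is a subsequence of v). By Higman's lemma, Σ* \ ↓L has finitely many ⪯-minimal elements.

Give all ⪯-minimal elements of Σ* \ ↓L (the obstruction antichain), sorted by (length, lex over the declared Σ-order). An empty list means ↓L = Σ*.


min(Σ*\↓L) = [ii999].

|Q|=38, |F|=7, |δ|=83 (43 ε).
min D↑ (6 st, q0=0, F={5}): 0:9→0,i→1 1:9→1,i→2 2:9→3,i→2 3:9→4,i→3 4:9→5,i→4 5:9→5,i→5 [Hopcroft].
'ii999': N↓-sim [22, 20, 15, 13, 10, 7] end={s1,s16,s18,s22,s27,s37,s5} ∉↓L; 5/5 del acc.
1 words, ⪯-incomp.


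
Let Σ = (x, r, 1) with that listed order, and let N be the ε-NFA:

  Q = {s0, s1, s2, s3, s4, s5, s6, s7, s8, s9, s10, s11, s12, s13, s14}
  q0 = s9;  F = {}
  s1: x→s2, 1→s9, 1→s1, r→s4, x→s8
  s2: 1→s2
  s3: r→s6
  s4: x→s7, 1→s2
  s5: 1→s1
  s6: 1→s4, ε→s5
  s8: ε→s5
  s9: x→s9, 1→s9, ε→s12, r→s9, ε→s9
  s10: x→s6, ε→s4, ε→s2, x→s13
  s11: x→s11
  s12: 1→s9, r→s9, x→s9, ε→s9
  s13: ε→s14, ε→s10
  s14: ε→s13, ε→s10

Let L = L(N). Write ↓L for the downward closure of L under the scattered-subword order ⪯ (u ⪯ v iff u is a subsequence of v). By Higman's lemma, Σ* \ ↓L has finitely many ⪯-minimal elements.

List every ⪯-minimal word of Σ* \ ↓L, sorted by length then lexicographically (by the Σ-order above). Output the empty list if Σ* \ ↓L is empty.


min(Σ*\↓L) = [ε].

|Q|=15, |F|=0, |δ|=31 (11 ε).
min D↑ (1 st, q0=0, F={0}): 0:x→0,r→0,1→0 [Hopcroft].
ε ∈ L(D↑) ⇒ ↓L = ∅.


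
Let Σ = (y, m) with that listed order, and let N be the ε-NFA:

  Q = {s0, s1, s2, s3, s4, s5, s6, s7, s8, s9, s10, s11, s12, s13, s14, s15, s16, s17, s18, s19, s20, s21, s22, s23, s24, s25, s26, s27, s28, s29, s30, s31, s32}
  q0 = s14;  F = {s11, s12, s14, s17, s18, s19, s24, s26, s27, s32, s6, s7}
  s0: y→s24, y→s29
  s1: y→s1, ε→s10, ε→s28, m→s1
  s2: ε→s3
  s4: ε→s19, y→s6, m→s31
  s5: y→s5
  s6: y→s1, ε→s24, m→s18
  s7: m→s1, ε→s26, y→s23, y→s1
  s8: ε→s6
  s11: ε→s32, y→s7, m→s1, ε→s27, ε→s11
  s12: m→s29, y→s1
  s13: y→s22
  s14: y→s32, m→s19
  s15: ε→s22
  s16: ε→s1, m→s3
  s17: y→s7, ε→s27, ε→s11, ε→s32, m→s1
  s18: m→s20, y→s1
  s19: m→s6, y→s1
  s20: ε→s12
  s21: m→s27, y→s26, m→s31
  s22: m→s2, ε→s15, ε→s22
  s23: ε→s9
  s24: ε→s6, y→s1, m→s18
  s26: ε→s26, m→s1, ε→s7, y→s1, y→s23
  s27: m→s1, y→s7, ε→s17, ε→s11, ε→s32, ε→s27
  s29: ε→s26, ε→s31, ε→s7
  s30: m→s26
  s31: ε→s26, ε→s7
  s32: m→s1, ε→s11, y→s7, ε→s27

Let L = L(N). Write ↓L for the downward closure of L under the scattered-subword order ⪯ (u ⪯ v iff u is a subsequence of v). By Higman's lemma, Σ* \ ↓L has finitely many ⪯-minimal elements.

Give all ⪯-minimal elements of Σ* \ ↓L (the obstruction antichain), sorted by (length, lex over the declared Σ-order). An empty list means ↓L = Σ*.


|Q|=33, |F|=12, |δ|=73 (33 ε).
min D↑ (8 st, q0=0, F={4}): 0:y→1,m→2 1:y→3,m→4 2:y→4,m→5 3:y→4,m→4 4:y→4,m→4 5:y→4,m→6 6:y→4,m→7 7:y→4,m→3 (ε-aug+det+¬).
'ym': |S_i|=[20, 11, 3] end={s1,s10,s28} ∉↓L; 2/2 single-dels accept.
'my': N↓-sim [20, 15, 5] end={s1,s10,s23,s28,s9} rej; 2/2 del acc.
'yyy': run [20, 11, 7, 5] end={s1,s10,s23,s28,s9} — reject; 3/3 deletions ∈↓L.
'mmmmmm': |S_i|=[20, 15, 14, 12, 11, 9, 3] end={s1,s10,s28} — reject; 6/6 deletions ∈↓L.
4 words, ⪯-incomp.

A = [ym, my, yyy, mmmmmm].


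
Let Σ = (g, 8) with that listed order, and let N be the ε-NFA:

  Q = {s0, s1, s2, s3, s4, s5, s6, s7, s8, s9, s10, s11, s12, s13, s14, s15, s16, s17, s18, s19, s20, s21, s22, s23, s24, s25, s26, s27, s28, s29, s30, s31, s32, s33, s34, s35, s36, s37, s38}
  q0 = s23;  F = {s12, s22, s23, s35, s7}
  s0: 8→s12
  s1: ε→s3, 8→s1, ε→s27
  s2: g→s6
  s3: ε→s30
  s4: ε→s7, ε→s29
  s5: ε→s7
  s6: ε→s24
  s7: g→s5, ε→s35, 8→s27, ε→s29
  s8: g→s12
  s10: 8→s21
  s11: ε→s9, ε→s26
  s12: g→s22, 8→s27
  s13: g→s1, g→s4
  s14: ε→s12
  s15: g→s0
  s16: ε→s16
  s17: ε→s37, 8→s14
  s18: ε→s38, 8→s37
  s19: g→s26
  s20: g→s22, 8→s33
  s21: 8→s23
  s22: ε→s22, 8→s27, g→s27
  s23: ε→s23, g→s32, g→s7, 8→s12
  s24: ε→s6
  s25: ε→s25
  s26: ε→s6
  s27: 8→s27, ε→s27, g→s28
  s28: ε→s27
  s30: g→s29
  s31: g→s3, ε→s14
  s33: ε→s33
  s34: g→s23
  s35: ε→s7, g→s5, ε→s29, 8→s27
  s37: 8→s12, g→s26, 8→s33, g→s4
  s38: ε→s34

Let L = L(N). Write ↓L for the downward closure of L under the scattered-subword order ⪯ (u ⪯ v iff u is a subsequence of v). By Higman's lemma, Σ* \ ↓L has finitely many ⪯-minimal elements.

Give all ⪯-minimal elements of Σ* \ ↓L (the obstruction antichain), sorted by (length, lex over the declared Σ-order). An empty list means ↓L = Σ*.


Antichain: [g8, 88, 8gg].

|Q|=39, |F|=5, |δ|=61 (27 ε).
min D↑ (5 st, q0=0, F={3}): 0:g→1,8→2 1:g→1,8→3 2:g→4,8→3 3:g→3,8→3 4:g→3,8→3 [Hopcroft].
'g8': run [10, 8, 2] end={s27,s28} rej; 2/2 del acc.
'88': |S_i|=[10, 4, 2] end={s27,s28} ∉↓L; 2/2 del acc.
'8gg': |S_i|=[10, 4, 3, 2] end={s27,s28} ∉↓L; 3/3 single-dels accept.
3 obstructions.


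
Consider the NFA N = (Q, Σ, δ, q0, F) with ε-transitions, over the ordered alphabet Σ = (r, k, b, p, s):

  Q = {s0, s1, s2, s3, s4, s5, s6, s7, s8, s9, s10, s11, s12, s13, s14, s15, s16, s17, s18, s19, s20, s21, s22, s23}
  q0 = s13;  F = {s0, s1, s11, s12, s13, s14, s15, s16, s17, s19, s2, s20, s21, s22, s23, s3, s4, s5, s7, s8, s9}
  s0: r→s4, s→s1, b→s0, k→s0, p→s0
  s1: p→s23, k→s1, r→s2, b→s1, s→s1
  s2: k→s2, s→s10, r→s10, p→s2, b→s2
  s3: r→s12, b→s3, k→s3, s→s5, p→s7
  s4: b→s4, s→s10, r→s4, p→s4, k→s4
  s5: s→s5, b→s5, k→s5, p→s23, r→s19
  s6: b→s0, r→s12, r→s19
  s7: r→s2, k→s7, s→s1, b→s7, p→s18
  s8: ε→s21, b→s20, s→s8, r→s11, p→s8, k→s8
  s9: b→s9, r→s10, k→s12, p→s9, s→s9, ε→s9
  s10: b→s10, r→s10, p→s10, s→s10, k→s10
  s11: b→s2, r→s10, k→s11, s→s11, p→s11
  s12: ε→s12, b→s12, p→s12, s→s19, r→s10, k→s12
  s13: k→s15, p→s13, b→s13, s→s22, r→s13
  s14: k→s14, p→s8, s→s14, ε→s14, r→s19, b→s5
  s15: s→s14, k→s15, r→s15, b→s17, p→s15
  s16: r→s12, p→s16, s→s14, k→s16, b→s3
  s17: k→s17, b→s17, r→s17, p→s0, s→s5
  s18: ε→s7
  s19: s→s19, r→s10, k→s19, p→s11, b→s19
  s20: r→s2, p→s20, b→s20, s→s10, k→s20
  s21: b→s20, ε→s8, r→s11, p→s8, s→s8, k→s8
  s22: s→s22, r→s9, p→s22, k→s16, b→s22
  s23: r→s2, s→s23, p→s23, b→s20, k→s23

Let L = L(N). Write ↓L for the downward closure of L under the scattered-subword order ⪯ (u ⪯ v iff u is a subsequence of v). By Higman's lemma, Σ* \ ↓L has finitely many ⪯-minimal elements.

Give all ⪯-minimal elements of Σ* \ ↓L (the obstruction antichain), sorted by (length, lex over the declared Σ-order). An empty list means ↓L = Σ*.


|Q|=24, |F|=21, |δ|=119 (6 ε).
min D↑ (21 st, q0=0, F={11}): 0:r→0,k→1,b→0,p→0,s→2 1:r→1,k→1,b→3,p→1,s→4 2:r→5,k→6,b→2,p→2,s→2 3:r→3,k→3,b→3,p→7,s→8 4:r→9,k→4,b→8,p→10,s→4 5:r→11,k→12,b→5,p→5,s→5 6:r→12,k→6,b→13,p→6,s→4 7:r→14,k→7,b→7,p→7,s→15 8:r→9,k→8,b→8,p→16,s→8 9:r→11,k→9,b→9,p→17,s→9 10:r→17,k→10,b→18,p→10,s→10 11:r→11,k→11,b→11,p→11,s→11 12:r→11,k→12,b→12,p→12,s→9 13:r→12,k→13,b→13,p→19,s→8 14:r→14,k→14,b→14,p→14,s→11 15:r→20,k→15,b→15,p→16,s→15 16:r→20,k→16,b→18,p→16,s→16 17:r→11,k→17,b→20,p→17,s→17 18:r→20,k→18,b→18,p→18,s→11 19:r→20,k→19,b→19,p→19,s→15 20:r→11,k→20,b→20,p→20,s→11 [Hopcroft].
'srr': N↓-sim [23, 18, 6, 1] end={s10} ∉↓L; 3/3 single-dels accept.
'kbprs': N↓-sim [23, 20, 15, 12, 3, 1] end={s10} ∉↓L; 5/5 del acc.
'kspbs': |S_i|=[23, 20, 11, 7, 3, 1] end={s10} rej; 5/5 single-dels accept.
3 words, ⪯-incomp.

min(Σ*\↓L) = [srr, kbprs, kspbs].


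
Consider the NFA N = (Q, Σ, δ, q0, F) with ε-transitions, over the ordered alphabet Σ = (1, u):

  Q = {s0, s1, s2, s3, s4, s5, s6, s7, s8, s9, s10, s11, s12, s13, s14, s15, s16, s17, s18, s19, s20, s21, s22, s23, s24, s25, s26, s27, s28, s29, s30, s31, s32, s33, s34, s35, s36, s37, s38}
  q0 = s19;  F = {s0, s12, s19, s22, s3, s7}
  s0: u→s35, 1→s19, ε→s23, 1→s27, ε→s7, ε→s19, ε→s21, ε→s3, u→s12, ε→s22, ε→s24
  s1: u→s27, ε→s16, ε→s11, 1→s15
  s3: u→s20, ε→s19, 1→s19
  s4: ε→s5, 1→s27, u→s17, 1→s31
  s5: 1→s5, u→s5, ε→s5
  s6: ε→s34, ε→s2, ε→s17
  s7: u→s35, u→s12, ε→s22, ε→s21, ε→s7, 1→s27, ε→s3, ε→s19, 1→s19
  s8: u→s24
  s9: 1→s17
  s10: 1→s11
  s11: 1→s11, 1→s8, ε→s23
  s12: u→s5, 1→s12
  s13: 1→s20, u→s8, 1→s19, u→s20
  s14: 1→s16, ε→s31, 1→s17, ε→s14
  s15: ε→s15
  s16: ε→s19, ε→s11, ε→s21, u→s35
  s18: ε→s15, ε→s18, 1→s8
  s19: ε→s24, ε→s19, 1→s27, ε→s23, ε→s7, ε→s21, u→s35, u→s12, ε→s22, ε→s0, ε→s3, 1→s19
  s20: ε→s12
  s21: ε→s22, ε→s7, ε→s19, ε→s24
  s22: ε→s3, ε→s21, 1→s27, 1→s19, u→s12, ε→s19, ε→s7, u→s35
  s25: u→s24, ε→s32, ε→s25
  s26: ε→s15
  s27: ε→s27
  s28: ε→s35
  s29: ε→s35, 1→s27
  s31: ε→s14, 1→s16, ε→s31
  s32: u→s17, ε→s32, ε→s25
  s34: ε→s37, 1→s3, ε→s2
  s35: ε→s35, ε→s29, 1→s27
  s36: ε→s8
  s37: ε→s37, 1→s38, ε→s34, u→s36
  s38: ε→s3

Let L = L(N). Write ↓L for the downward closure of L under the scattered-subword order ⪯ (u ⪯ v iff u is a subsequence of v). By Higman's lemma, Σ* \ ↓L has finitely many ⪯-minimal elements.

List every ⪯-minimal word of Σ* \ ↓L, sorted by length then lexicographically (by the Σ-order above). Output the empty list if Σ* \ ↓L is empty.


|Q|=39, |F|=6, |δ|=112 (64 ε).
min D↑ (3 st, q0=0, F={2}): 0:1→0,u→1 1:1→1,u→2 2:1→2,u→2 (ε-aug+det+¬).
'uu': |S_i|=[14, 6, 1] end={s5} — reject; 2/2 del acc.
1 words, ⪯-incomp.

Antichain: [uu].


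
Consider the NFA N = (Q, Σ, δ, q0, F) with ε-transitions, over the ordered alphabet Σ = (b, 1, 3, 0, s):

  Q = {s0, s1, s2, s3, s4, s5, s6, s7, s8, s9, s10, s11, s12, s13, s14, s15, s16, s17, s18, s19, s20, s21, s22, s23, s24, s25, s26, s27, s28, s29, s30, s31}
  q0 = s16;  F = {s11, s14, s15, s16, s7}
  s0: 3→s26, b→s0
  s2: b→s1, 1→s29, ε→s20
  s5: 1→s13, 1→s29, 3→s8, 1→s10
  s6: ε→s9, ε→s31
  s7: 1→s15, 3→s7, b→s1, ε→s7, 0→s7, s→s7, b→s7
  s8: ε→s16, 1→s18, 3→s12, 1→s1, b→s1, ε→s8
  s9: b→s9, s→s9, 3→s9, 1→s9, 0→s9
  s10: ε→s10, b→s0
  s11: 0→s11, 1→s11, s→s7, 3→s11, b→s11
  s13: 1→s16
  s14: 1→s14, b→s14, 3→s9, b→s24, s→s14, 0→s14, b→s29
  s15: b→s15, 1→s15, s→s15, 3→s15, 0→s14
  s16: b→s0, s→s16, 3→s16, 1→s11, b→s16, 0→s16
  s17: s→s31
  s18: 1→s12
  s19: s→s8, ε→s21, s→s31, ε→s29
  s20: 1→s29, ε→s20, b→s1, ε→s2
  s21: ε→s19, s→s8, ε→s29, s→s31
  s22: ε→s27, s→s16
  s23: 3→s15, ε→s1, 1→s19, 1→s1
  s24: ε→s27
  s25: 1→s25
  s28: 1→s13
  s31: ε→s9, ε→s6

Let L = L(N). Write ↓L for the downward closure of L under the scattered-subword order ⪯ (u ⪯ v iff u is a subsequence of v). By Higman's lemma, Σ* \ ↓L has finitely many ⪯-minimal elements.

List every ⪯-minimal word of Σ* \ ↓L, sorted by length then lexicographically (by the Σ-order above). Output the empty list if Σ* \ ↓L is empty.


|Q|=32, |F|=5, |δ|=80 (18 ε).
min D↑ (6 st, q0=0, F={5}): 0:b→0,1→1,3→0,0→0,s→0 1:b→1,1→1,3→1,0→1,s→2 2:b→2,1→3,3→2,0→2,s→2 3:b→3,1→3,3→3,0→4,s→3 4:b→4,1→4,3→5,0→4,s→4 5:b→5,1→5,3→5,0→5,s→5 (ε-aug+det+¬).
'1s103': |S_i|=[12, 9, 8, 6, 5, 1] end={s9} — reject; 5/5 deletions ∈↓L.
1 minimals (antichain).

min(Σ*\↓L) = [1s103].


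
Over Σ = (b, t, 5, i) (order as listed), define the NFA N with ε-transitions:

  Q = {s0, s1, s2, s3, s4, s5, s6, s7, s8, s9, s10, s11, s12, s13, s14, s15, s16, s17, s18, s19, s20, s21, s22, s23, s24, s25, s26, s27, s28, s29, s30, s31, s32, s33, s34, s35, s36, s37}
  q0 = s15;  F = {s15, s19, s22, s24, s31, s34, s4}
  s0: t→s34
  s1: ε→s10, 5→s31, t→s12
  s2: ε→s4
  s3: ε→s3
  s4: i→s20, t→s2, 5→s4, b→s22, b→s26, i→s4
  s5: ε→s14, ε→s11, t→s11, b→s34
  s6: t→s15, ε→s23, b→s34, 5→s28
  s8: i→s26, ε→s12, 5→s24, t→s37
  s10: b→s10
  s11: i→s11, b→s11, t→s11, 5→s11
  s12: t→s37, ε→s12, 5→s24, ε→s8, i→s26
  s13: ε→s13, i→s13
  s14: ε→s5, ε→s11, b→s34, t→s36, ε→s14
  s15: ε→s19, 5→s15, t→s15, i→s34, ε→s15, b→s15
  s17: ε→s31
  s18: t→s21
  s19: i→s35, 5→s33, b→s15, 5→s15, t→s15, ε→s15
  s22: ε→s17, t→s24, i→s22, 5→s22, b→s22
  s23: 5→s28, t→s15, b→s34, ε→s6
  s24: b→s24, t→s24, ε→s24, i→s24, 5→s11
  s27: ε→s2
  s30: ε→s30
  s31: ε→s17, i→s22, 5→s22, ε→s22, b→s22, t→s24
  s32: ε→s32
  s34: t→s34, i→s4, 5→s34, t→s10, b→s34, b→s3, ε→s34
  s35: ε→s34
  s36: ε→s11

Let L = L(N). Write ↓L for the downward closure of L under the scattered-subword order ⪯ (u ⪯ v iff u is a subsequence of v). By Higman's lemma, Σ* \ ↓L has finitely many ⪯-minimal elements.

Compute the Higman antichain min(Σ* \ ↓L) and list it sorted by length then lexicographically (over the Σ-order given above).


Antichain: [iibt5].

|Q|=38, |F|=7, |δ|=87 (28 ε).
min D↑ (6 st, q0=0, F={5}): 0:b→0,t→0,5→0,i→1 1:b→1,t→1,5→1,i→2 2:b→3,t→2,5→2,i→2 3:b→3,t→4,5→3,i→3 4:b→4,t→4,5→5,i→4 5:b→5,t→5,5→5,i→5.
'iibt5': run [16, 13, 9, 6, 2, 1] end={s11} rej; 5/5 del acc.
1 minimals (antichain).


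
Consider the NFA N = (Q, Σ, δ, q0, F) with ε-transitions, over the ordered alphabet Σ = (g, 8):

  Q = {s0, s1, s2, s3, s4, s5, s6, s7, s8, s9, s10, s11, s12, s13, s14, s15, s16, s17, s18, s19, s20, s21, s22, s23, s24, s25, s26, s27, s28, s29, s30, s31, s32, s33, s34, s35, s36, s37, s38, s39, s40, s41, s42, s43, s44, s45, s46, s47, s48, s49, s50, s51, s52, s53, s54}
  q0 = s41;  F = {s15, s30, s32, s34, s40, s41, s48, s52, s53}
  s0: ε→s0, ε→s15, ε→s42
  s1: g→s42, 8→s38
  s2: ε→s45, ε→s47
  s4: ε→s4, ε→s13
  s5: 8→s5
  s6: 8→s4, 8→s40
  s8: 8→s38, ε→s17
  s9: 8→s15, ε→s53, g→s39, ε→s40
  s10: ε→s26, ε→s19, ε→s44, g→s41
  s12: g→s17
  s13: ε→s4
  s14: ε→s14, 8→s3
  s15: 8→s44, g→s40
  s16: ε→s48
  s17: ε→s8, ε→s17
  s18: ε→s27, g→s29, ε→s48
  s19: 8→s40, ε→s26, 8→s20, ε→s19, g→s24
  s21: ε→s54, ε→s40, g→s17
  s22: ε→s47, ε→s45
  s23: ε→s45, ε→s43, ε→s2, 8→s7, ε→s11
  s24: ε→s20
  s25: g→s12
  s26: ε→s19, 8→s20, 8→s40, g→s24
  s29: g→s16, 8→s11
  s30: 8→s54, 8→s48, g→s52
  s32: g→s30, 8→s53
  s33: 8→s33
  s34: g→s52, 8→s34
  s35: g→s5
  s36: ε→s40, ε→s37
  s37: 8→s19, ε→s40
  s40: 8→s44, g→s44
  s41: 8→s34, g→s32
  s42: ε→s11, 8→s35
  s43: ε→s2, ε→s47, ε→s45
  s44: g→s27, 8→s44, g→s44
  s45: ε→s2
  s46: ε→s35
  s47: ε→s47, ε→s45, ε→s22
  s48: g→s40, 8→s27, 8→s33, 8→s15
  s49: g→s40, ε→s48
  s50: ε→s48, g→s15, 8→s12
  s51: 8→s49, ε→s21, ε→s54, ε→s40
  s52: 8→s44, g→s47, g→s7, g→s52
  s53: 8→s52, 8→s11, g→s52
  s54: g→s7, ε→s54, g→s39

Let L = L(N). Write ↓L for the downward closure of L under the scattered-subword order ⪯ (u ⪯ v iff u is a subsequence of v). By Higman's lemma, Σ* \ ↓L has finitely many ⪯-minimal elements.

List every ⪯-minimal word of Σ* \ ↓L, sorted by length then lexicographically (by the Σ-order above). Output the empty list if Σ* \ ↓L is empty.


|Q|=55, |F|=9, |δ|=110 (50 ε).
min D↑ (10 st, q0=0, F={7}): 0:g→1,8→2 1:g→3,8→4 2:g→5,8→2 3:g→5,8→6 4:g→5,8→5 5:g→5,8→7 6:g→8,8→9 7:g→7,8→7 8:g→7,8→7 9:g→8,8→7 (ε-aug+det+¬).
'8g8': |S_i|=[20, 17, 10, 2] end={s27,s44} ∉↓L; 3/3 single-dels accept.
'ggg8': |S_i|=[20, 18, 15, 10, 2] end={s27,s44} rej; 4/4 single-dels accept.
'g888': run [20, 18, 16, 12, 3] end={s27,s33,s44} — reject; 4/4 del acc.
'gg8gg': run [20, 18, 15, 9, 5, 2] end={s27,s44} rej; 5/5 single-dels accept.
4 words, ⪯-incomp.

min(Σ*\↓L) = [8g8, ggg8, g888, gg8gg].


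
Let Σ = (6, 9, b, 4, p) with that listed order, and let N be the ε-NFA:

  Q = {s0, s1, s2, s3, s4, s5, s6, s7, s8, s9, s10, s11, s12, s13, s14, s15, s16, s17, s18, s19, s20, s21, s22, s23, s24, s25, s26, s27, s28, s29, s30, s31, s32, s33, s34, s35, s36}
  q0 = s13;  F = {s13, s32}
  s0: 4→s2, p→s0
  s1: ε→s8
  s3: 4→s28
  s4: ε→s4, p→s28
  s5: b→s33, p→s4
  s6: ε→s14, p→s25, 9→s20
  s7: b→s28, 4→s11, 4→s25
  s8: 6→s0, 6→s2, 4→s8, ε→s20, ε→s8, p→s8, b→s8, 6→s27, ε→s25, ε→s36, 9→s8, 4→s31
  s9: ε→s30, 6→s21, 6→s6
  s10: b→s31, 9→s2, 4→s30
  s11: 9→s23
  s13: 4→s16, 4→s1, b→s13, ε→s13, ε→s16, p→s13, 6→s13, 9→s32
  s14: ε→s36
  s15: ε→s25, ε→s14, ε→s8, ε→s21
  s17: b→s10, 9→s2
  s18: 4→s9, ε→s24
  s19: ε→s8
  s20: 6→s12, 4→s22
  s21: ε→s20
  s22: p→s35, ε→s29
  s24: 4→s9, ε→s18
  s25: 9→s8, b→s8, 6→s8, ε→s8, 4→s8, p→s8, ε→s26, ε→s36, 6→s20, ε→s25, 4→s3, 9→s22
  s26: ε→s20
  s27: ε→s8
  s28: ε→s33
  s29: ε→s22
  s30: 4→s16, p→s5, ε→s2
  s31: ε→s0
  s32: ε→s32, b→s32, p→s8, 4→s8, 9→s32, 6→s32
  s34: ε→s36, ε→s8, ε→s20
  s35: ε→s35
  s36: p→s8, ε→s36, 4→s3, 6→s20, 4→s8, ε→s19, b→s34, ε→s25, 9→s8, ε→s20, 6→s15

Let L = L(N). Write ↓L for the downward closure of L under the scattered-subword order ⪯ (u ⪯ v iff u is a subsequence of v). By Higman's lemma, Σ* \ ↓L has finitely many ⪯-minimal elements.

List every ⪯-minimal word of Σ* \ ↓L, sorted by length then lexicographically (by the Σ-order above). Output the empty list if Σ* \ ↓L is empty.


|Q|=37, |F|=2, |δ|=99 (39 ε).
min D↑ (3 st, q0=0, F={2}): 0:6→0,9→1,b→0,4→2,p→0 1:6→1,9→1,b→1,4→2,p→2 2:6→2,9→2,b→2,4→2,p→2.
'4': run [25, 23] end={s0,s1,s12,s14,s15,s16,s19,s2,s20,s21,s22,s25,…} ∉↓L; 1/1 deletions ∈↓L.
'9p': N↓-sim [25, 22, 21] end={s0,s12,s14,s15,s19,s2,s20,s21,s22,s25,s26,s27,…} rej; 2/2 single-dels accept.
2 obstructions.

A = [4, 9p].


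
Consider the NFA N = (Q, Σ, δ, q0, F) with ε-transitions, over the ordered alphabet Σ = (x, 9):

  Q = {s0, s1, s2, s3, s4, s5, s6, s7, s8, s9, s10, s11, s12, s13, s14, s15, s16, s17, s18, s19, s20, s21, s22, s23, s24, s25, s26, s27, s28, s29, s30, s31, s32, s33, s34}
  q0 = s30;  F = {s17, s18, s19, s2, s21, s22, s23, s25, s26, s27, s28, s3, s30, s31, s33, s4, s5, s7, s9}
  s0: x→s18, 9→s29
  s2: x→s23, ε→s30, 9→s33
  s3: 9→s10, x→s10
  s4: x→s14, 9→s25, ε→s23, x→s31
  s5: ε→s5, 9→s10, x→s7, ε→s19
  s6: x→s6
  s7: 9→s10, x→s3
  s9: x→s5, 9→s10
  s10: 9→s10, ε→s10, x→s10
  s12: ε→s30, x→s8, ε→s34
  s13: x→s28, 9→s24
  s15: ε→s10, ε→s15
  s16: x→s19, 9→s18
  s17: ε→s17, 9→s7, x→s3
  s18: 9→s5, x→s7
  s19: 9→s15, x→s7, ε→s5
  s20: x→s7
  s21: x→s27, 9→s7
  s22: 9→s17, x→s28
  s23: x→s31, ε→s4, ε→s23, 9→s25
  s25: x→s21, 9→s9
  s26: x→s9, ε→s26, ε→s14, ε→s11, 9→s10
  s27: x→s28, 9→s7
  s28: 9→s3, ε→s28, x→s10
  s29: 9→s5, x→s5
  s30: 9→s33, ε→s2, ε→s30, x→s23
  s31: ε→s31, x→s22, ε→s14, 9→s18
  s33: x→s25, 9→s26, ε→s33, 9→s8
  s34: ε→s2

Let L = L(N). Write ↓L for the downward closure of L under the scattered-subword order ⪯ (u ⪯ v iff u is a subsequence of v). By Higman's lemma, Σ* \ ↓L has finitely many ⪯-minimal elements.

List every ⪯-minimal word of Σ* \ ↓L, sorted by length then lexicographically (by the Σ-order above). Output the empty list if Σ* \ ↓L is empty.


A = [999, xxxxx, xx9x9, xxxx99, x9x9xx, 9xx9xx].

|Q|=35, |F|=19, |δ|=76 (23 ε).
min D↑ (17 st, q0=0, F={10}): 0:x→1,9→2 1:x→3,9→4 2:x→4,9→5 3:x→6,9→7 4:x→8,9→9 5:x→9,9→10 6:x→11,9→12 7:x→13,9→14 8:x→15,9→13 9:x→14,9→10 10:x→10,9→10 11:x→10,9→16 12:x→16,9→13 13:x→16,9→10 14:x→13,9→10 15:x→11,9→13 16:x→10,9→10 (ε-aug+det+¬).
'999': N↓-sim [24, 18, 11, 2] end={s10,s15} rej; 3/3 del acc.
'xxxxx': run [24, 18, 14, 7, 3, 1] end={s10} — reject; 5/5 deletions ∈↓L.
'xx9x9': run [24, 18, 14, 8, 3, 1] end={s10} ∉↓L; 5/5 deletions ∈↓L.
'xxxx99': |S_i|=[24, 18, 14, 7, 3, 2, 1] end={s10} ∉↓L; 6/6 deletions ∈↓L.
'x9x9xx': run [24, 18, 13, 9, 4, 2, 1] end={s10} ∉↓L; 6/6 del acc.
'9xx9xx': |S_i|=[24, 18, 11, 9, 4, 2, 1] end={s10} rej; 6/6 deletions ∈↓L.
6 obstructions.


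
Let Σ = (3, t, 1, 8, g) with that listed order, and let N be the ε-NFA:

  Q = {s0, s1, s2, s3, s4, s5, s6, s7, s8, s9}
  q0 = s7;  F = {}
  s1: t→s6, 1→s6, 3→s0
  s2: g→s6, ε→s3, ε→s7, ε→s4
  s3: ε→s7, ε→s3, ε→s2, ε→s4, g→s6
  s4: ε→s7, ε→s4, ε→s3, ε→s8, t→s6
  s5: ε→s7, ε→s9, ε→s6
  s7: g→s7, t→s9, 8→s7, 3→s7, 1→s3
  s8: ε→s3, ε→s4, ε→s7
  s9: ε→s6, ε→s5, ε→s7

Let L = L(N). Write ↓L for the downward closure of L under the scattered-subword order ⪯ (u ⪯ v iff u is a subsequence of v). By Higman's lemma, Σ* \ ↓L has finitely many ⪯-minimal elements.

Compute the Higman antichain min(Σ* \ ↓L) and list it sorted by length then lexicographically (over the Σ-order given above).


|Q|=10, |F|=0, |δ|=31 (20 ε).
min D↑ (1 st, q0=0, F={0}): 0:3→0,t→0,1→0,8→0,g→0 [Hopcroft].
ε ∈ L(D↑) — L = ∅.

Antichain: [ε].


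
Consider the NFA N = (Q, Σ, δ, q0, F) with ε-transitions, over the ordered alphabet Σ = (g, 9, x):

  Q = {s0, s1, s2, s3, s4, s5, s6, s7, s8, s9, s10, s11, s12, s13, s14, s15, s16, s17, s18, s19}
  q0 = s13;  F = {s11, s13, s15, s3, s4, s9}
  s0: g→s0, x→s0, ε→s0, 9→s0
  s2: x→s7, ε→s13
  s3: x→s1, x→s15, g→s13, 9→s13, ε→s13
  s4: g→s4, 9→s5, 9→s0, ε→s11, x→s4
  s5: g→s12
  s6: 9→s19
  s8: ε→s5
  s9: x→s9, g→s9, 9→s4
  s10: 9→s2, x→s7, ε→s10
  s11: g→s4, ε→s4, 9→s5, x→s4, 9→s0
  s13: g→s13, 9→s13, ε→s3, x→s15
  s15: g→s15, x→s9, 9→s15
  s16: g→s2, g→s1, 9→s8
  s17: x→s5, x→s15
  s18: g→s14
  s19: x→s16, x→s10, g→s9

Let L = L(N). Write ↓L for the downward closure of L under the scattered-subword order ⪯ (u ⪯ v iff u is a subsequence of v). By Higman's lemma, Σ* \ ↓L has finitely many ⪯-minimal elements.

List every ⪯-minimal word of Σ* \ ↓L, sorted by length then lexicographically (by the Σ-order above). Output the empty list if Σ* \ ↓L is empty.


min(Σ*\↓L) = [xx99].

|Q|=20, |F|=6, |δ|=46 (8 ε).
min D↑ (5 st, q0=0, F={4}): 0:g→0,9→0,x→1 1:g→1,9→1,x→2 2:g→2,9→3,x→2 3:g→3,9→4,x→3 4:g→4,9→4,x→4 [Hopcroft].
'xx99': |S_i|=[10, 8, 6, 5, 3] end={s0,s12,s5} rej; 4/4 del acc.
1 minimals (antichain).


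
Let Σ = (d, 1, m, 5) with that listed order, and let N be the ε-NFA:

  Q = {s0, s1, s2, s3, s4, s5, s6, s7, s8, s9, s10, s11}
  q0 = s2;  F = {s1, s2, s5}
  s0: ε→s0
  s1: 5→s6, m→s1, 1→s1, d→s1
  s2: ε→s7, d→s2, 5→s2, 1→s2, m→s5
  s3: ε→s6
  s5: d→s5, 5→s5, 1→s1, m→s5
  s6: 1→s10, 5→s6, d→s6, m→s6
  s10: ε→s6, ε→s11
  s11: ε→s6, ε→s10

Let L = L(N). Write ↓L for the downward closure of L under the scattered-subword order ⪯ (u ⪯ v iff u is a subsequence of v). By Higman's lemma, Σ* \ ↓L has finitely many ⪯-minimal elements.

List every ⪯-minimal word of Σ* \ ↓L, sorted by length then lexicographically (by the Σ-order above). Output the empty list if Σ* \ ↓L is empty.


Antichain: [m15].

|Q|=12, |F|=3, |δ|=23 (7 ε).
min D↑ (4 st, q0=0, F={3}): 0:d→0,1→0,m→1,5→0 1:d→1,1→2,m→1,5→1 2:d→2,1→2,m→2,5→3 3:d→3,1→3,m→3,5→3 (ε-aug+det+¬).
'm15': |S_i|=[7, 5, 4, 3] end={s10,s11,s6} ∉↓L; 3/3 deletions ∈↓L.
1 words, ⪯-incomp.


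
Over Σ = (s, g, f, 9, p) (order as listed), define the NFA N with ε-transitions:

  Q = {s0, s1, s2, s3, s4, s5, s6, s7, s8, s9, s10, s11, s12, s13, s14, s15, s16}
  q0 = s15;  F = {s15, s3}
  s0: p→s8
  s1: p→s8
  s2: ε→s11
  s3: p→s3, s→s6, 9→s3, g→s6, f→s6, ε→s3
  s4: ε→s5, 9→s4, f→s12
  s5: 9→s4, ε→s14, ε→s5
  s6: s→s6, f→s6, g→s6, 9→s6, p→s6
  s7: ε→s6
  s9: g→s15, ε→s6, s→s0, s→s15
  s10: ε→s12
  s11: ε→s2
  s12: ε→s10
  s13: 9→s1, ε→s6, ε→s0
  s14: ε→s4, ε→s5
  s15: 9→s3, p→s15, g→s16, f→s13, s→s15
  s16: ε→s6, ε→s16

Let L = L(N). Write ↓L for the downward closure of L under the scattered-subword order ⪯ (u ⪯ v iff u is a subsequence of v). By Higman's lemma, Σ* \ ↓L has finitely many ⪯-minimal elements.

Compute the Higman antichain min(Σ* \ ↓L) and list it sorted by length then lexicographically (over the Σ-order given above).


|Q|=17, |F|=2, |δ|=40 (16 ε).
min D↑ (3 st, q0=0, F={1}): 0:s→0,g→1,f→1,9→2,p→0 1:s→1,g→1,f→1,9→1,p→1 2:s→1,g→1,f→1,9→2,p→2 [Hopcroft].
'g': run [8, 2] end={s16,s6} — reject; 1/1 single-dels accept.
'f': |S_i|=[8, 5] end={s0,s1,s13,s6,s8} ∉↓L; 1/1 deletions ∈↓L.
'9s': run [8, 4, 1] end={s6} ∉↓L; 2/2 deletions ∈↓L.
3 minimals (antichain).

Antichain: [g, f, 9s].


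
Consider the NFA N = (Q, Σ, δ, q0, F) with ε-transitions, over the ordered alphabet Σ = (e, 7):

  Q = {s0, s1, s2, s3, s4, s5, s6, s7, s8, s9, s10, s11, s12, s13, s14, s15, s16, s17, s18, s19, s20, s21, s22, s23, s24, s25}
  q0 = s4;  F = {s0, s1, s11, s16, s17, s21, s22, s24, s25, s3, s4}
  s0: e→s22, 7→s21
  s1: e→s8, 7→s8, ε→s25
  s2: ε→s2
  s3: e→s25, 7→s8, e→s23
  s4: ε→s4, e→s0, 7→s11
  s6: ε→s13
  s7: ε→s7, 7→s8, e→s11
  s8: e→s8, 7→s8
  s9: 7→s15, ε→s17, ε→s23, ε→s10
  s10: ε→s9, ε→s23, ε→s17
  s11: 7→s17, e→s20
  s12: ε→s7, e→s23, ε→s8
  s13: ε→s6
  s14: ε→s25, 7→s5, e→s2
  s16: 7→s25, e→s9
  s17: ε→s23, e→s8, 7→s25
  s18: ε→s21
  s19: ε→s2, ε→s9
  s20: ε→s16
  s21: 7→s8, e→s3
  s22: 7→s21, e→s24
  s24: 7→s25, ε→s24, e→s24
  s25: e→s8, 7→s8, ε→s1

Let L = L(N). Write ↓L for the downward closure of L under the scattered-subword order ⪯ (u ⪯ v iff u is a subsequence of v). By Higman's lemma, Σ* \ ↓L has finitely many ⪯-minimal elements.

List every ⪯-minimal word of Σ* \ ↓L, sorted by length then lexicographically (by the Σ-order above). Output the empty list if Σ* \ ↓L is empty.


|Q|=26, |F|=11, |δ|=53 (22 ε).
min D↑ (11 st, q0=0, F={9}): 0:e→1,7→2 1:e→3,7→4 2:e→5,7→6 3:e→7,7→4 4:e→8,7→9 5:e→6,7→10 6:e→9,7→10 7:e→7,7→10 8:e→10,7→9 9:e→9,7→9 10:e→9,7→9 (ε-aug+det+¬).
'e77': |S_i|=[17, 15, 7, 1] end={s8} rej; 3/3 deletions ∈↓L.
'77e': run [17, 13, 6, 1] end={s8} rej; 3/3 del acc.
'7eee': run [17, 13, 11, 8, 1] end={s8} — reject; 4/4 deletions ∈↓L.
'7777': N↓-sim [17, 13, 6, 3, 1] end={s8} — reject; 4/4 single-dels accept.
'eee7e': run [17, 15, 12, 6, 3, 1] end={s8} ∉↓L; 5/5 del acc.
5 words, ⪯-incomp.

min(Σ*\↓L) = [e77, 77e, 7eee, 7777, eee7e].


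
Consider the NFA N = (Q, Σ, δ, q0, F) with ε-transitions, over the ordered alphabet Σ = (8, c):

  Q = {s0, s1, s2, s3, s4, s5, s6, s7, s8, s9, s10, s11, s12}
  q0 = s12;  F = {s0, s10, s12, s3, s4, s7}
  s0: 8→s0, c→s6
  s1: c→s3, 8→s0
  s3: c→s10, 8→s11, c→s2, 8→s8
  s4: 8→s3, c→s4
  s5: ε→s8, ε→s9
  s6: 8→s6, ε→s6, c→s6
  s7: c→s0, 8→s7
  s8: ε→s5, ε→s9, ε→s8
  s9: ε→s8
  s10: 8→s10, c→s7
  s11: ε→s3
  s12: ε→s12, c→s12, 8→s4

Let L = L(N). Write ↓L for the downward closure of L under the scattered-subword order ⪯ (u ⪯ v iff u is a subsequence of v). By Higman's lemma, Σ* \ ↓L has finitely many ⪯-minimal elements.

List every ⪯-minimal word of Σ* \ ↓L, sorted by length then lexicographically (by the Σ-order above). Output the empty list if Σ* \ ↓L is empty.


|Q|=13, |F|=6, |δ|=27 (9 ε).
min D↑ (7 st, q0=0, F={6}): 0:8→1,c→0 1:8→2,c→1 2:8→2,c→3 3:8→3,c→4 4:8→4,c→5 5:8→5,c→6 6:8→6,c→6.
'88cccc': N↓-sim [12, 11, 10, 5, 3, 2, 1] end={s6} — reject; 6/6 deletions ∈↓L.
1 minimals (antichain).

min(Σ*\↓L) = [88cccc].


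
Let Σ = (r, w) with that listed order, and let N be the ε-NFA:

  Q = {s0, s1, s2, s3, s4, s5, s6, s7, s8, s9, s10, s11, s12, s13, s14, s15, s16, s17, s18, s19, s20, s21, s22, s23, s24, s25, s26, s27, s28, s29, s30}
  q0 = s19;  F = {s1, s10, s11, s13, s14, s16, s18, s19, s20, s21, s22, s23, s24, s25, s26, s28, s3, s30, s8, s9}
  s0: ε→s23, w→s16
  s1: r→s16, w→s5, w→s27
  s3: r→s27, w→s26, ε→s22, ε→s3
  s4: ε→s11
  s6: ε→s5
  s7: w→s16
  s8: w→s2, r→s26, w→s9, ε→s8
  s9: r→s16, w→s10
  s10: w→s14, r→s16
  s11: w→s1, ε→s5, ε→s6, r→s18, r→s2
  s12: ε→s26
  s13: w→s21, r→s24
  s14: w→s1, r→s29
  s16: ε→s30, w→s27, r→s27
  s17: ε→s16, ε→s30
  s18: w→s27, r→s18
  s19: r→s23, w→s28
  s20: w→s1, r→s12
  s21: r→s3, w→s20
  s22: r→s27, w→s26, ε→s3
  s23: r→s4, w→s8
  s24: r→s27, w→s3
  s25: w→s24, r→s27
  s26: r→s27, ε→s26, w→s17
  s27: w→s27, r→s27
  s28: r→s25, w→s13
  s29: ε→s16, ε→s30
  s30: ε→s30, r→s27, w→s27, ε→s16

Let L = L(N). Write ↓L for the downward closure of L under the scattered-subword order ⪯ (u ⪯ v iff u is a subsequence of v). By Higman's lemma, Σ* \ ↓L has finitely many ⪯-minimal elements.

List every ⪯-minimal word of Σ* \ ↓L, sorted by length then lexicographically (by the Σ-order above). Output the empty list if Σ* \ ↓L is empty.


|Q|=31, |F|=20, |δ|=65 (18 ε).
min D↑ (19 st, q0=0, F={11}): 0:r→1,w→2 1:r→3,w→4 2:r→5,w→6 3:r→7,w→8 4:r→9,w→10 5:r→11,w→12 6:r→12,w→13 7:r→7,w→11 8:r→14,w→11 9:r→11,w→14 10:r→14,w→15 11:r→11,w→11 12:r→11,w→16 13:r→16,w→17 14:r→11,w→11 15:r→14,w→18 16:r→11,w→9 17:r→9,w→8 18:r→14,w→8.
'wrr': |S_i|=[28, 22, 11, 1] end={s27} rej; 3/3 single-dels accept.
'rrrw': |S_i|=[28, 23, 13, 5, 1] end={s27} — reject; 4/4 single-dels accept.
'rrww': N↓-sim [28, 23, 13, 6, 2] end={s27,s5} ∉↓L; 4/4 deletions ∈↓L.
'rwwrw': N↓-sim [28, 23, 16, 14, 4, 1] end={s27} ∉↓L; 5/5 deletions ∈↓L.
'wwwwww': |S_i|=[28, 22, 19, 15, 11, 6, 2] end={s27,s5} rej; 6/6 deletions ∈↓L.
5 minimals (antichain).

min(Σ*\↓L) = [wrr, rrrw, rrww, rwwrw, wwwwww].


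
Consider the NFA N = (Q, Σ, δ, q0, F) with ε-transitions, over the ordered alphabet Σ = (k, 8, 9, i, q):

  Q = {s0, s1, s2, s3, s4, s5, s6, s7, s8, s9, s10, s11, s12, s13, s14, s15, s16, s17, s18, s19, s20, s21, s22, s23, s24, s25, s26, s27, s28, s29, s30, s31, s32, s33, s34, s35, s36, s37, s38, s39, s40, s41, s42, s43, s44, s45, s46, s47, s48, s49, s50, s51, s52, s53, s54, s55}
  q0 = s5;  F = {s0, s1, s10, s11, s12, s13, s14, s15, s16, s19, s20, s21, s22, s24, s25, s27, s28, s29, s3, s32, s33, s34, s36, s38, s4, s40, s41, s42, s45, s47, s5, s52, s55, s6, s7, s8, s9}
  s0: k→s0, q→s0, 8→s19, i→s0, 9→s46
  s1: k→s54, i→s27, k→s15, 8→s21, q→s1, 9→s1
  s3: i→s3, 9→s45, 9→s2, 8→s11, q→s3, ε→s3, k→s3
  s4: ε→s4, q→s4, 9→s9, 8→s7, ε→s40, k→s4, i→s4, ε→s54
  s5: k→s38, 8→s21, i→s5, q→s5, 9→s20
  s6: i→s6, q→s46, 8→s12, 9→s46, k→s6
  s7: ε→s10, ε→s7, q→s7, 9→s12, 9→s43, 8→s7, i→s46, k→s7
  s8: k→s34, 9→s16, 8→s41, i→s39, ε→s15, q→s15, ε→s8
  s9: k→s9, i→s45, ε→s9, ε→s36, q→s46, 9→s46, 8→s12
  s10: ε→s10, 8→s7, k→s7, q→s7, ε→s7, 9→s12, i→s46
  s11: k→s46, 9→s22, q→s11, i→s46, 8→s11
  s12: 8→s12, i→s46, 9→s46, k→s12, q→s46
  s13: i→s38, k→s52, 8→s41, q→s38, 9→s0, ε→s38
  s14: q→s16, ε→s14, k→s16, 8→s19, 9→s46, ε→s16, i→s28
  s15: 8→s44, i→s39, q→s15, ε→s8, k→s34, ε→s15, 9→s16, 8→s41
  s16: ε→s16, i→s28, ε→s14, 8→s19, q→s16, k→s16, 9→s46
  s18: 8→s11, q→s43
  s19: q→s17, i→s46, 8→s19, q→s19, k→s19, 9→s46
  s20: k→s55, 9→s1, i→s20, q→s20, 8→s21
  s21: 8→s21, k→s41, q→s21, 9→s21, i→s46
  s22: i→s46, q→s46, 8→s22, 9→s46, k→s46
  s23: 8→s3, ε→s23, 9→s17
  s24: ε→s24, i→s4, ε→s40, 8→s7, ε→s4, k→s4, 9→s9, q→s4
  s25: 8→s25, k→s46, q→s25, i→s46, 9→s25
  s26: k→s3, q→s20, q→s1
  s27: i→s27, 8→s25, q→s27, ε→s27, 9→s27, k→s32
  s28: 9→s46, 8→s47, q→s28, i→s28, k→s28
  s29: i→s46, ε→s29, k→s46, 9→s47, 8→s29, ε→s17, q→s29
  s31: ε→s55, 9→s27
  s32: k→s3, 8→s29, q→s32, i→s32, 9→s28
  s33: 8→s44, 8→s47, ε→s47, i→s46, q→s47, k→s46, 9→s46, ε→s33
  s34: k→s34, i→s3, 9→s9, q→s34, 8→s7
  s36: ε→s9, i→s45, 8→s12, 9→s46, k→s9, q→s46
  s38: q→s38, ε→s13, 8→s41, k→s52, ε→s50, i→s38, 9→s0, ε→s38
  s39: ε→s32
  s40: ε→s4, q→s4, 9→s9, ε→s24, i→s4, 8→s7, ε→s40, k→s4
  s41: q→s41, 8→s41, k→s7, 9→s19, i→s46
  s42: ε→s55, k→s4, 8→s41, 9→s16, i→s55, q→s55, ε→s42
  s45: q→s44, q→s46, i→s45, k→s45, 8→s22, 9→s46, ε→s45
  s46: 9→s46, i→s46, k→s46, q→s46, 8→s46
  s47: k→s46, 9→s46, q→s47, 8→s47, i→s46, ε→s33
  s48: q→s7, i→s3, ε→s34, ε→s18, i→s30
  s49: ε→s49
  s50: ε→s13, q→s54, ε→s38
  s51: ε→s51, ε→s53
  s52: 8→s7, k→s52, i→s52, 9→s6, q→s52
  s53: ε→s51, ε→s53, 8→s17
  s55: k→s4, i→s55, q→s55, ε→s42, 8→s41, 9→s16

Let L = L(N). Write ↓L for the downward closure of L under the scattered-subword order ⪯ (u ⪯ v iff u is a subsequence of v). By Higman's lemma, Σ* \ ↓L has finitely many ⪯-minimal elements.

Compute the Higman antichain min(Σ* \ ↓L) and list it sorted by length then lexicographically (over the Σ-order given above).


|Q|=56, |F|=37, |δ|=261 (51 ε).
min D↑ (29 st, q0=0, F={7}): 0:k→1,8→2,9→3,i→0,q→0 1:k→4,8→5,9→6,i→1,q→1 2:k→5,8→2,9→2,i→7,q→2 3:k→8,8→2,9→9,i→3,q→3 4:k→4,8→10,9→11,i→4,q→4 5:k→10,8→5,9→12,i→7,q→5 6:k→6,8→12,9→7,i→6,q→6 7:k→7,8→7,9→7,i→7,q→7 8:k→13,8→5,9→14,i→8,q→8 9:k→15,8→2,9→9,i→16,q→9 10:k→10,8→10,9→17,i→7,q→10 11:k→11,8→17,9→7,i→11,q→7 12:k→12,8→12,9→7,i→7,q→12 13:k→13,8→10,9→18,i→13,q→13 14:k→14,8→12,9→7,i→19,q→14 15:k→20,8→5,9→14,i→21,q→15 16:k→21,8→22,9→16,i→16,q→16 17:k→17,8→17,9→7,i→7,q→7 18:k→18,8→17,9→7,i→23,q→7 19:k→19,8→24,9→7,i→19,q→19 20:k→20,8→10,9→18,i→25,q→20 21:k→25,8→26,9→19,i→21,q→21 22:k→7,8→22,9→22,i→7,q→22 23:k→23,8→27,9→7,i→23,q→7 24:k→7,8→24,9→7,i→7,q→24 25:k→25,8→28,9→23,i→25,q→25 26:k→7,8→26,9→24,i→7,q→26 27:k→7,8→27,9→7,i→7,q→7 28:k→7,8→28,9→27,i→7,q→28 [Hopcroft].
'8i': |S_i|=[45, 16, 1] end={s46} ∉↓L; 2/2 deletions ∈↓L.
'k99': |S_i|=[45, 39, 18, 1] end={s46} rej; 3/3 single-dels accept.
'kk9q': run [45, 39, 28, 10, 2] end={s44,s46} ∉↓L; 4/4 single-dels accept.
'99i8k': |S_i|=[45, 40, 32, 16, 9, 1] end={s46} rej; 5/5 del acc.
4 obstructions.

Antichain: [8i, k99, kk9q, 99i8k].
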